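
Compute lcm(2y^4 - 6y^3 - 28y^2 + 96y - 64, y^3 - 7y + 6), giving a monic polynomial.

Euclidean algorithm in ℚ[y]:
  2y^4 - 6y^3 - 28y^2 + 96y - 64 = (2y - 6)(y^3 - 7y + 6) + (-14y^2 + 42y - 28)
  y^3 - 7y + 6 = (-(1/14)y - 3/14)(-14y^2 + 42y - 28) + (0)
Last nonzero remainder: -14y^2 + 42y - 28. Dividing through by -14 gives the monic gcd y^2 - 3y + 2.
Then lcm(f, g) = f·g / gcd(f, g); expanding and making the result monic gives the answer.

y^5 - 23y^3 + 6y^2 + 112y - 96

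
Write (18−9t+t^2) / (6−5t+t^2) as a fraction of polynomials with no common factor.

Euclidean algorithm in ℚ[t]:
  t^2−9t+18 = (t^2−5t+6) + (−4t+12)
  t^2−5t+6 = (−(1/4)t+1/2)(−4t+12) + (0)
Last nonzero remainder: −4t+12. Dividing through by −4 gives the monic gcd t−3.
Cancel t−3 from numerator and denominator to get the reduced form.

(−6+t)/(−2+t)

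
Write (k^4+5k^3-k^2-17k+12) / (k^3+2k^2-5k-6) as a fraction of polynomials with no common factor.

(k^3+2k^2-7k+4)/(k^2-k-2)

By polynomial division,
  k^4+5k^3-k^2-17k+12 = (k+3)(k^3+2k^2-5k-6) + (-2k^2+4k+30)
  k^3+2k^2-5k-6 = (-(1/2)k-2)(-2k^2+4k+30) + (18k+54)
  -2k^2+4k+30 = (-(1/9)k+5/9)(18k+54) + (0)
Last nonzero remainder: 18k+54. Dividing through by 18 gives the monic gcd k+3.
Cancel k+3 from numerator and denominator to get the reduced form.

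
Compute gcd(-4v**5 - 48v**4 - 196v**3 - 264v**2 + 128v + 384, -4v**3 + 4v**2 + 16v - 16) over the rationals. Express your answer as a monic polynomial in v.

v**2 + v - 2

Repeated division with remainder:
  -4v**5 - 48v**4 - 196v**3 - 264v**2 + 128v + 384 = (v**2 + 13v + 66)(-4v**3 + 4v**2 + 16v - 16) + (-720v**2 - 720v + 1440)
  -4v**3 + 4v**2 + 16v - 16 = ((1/180)v - 1/90)(-720v**2 - 720v + 1440) + (0)
Last nonzero remainder: -720v**2 - 720v + 1440. Dividing through by -720 gives the monic gcd v**2 + v - 2.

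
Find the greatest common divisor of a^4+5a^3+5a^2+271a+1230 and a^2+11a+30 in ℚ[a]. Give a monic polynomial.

a^2+11a+30

Euclidean algorithm in ℚ[a]:
  a^4+5a^3+5a^2+271a+1230 = (a^2-6a+41)(a^2+11a+30) + (0)
The last nonzero remainder a^2+11a+30 is already monic.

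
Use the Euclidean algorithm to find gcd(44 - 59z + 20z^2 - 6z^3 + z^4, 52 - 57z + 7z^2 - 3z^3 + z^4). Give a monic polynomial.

4 - 5z + z^2

Apply the Euclidean algorithm:
  z^4 - 6z^3 + 20z^2 - 59z + 44 = (z^4 - 3z^3 + 7z^2 - 57z + 52) + (-3z^3 + 13z^2 - 2z - 8)
  z^4 - 3z^3 + 7z^2 - 57z + 52 = (-(1/3)z - 4/9)(-3z^3 + 13z^2 - 2z - 8) + ((109/9)z^2 - (545/9)z + 436/9)
  -3z^3 + 13z^2 - 2z - 8 = (-(27/109)z - 18/109)((109/9)z^2 - (545/9)z + 436/9) + (0)
Last nonzero remainder: (109/9)z^2 - (545/9)z + 436/9. Dividing through by 109/9 gives the monic gcd z^2 - 5z + 4.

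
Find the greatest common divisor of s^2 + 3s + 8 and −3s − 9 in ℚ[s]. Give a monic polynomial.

Repeated division with remainder:
  s^2 + 3s + 8 = (−(1/3)s)(−3s − 9) + (8)
  −3s − 9 = (−(3/8)s − 9/8)(8) + (0)
The last nonzero remainder is the constant 8, so the polynomials are coprime and gcd = 1.

1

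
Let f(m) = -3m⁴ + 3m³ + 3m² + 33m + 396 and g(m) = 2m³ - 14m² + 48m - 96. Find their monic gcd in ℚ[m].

m - 4

Apply the Euclidean algorithm:
  -3m⁴ + 3m³ + 3m² + 33m + 396 = (-(3/2)m - 9)(2m³ - 14m² + 48m - 96) + (-51m² + 321m - 468)
  2m³ - 14m² + 48m - 96 = (-(2/51)m + 8/289)(-51m² + 321m - 468) + ((6000/289)m - 24000/289)
  -51m² + 321m - 468 = (-(4913/2000)m + 11271/2000)((6000/289)m - 24000/289) + (0)
Last nonzero remainder: (6000/289)m - 24000/289. Dividing through by 6000/289 gives the monic gcd m - 4.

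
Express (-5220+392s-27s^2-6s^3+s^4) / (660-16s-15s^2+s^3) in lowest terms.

Repeated division with remainder:
  s^4-6s^3-27s^2+392s-5220 = (s+9)(s^3-15s^2-16s+660) + (124s^2-124s-11160)
  s^3-15s^2-16s+660 = ((1/124)s-7/62)(124s^2-124s-11160) + (60s-600)
  124s^2-124s-11160 = ((31/15)s+93/5)(60s-600) + (0)
Last nonzero remainder: 60s-600. Dividing through by 60 gives the monic gcd s-10.
Cancel s-10 from numerator and denominator to get the reduced form.

(522+13s+4s^2+s^3)/(-66-5s+s^2)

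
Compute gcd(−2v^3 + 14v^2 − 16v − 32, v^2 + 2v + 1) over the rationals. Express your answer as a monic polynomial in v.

Repeated division with remainder:
  −2v^3 + 14v^2 − 16v − 32 = (−2v + 18)(v^2 + 2v + 1) + (−50v − 50)
  v^2 + 2v + 1 = (−(1/50)v − 1/50)(−50v − 50) + (0)
Last nonzero remainder: −50v − 50. Dividing through by −50 gives the monic gcd v + 1.

v + 1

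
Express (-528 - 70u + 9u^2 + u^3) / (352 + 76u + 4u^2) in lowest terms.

Euclidean algorithm in ℚ[u]:
  u^3 + 9u^2 - 70u - 528 = ((1/4)u - 5/2)(4u^2 + 76u + 352) + (32u + 352)
  4u^2 + 76u + 352 = ((1/8)u + 1)(32u + 352) + (0)
Last nonzero remainder: 32u + 352. Dividing through by 32 gives the monic gcd u + 11.
Cancel u + 11 from numerator and denominator to get the reduced form.

(-48 - 2u + u^2)/(32 + 4u)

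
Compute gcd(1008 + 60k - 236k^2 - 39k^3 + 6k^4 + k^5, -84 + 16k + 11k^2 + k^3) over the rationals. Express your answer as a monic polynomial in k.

Repeated division with remainder:
  k^5 + 6k^4 - 39k^3 - 236k^2 + 60k + 1008 = (k^2 - 5k)(k^3 + 11k^2 + 16k - 84) + (-72k^2 - 360k + 1008)
  k^3 + 11k^2 + 16k - 84 = (-(1/72)k - 1/12)(-72k^2 - 360k + 1008) + (0)
Last nonzero remainder: -72k^2 - 360k + 1008. Dividing through by -72 gives the monic gcd k^2 + 5k - 14.

-14 + 5k + k^2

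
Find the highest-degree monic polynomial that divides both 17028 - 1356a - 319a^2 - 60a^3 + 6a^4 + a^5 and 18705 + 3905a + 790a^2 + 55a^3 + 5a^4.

43 + 7a + a^2

Apply the Euclidean algorithm:
  a^5 + 6a^4 - 60a^3 - 319a^2 - 1356a + 17028 = ((1/5)a - 1)(5a^4 + 55a^3 + 790a^2 + 3905a + 18705) + (-163a^3 - 310a^2 - 1192a + 35733)
  5a^4 + 55a^3 + 790a^2 + 3905a + 18705 = (-(5/163)a - 7415/26569)(-163a^3 - 310a^2 - 1192a + 35733) + ((17719380/26569)a^2 + (124035660/26569)a + 761933340/26569)
  -163a^3 - 310a^2 - 1192a + 35733 = (-(4330747/17719380)a + 7359613/5906460)((17719380/26569)a^2 + (124035660/26569)a + 761933340/26569) + (0)
Last nonzero remainder: (17719380/26569)a^2 + (124035660/26569)a + 761933340/26569. Dividing through by 17719380/26569 gives the monic gcd a^2 + 7a + 43.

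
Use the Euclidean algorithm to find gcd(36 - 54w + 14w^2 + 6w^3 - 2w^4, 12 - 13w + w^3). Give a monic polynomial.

Apply the Euclidean algorithm:
  -2w^4 + 6w^3 + 14w^2 - 54w + 36 = (-2w + 6)(w^3 - 13w + 12) + (-12w^2 + 48w - 36)
  w^3 - 13w + 12 = (-(1/12)w - 1/3)(-12w^2 + 48w - 36) + (0)
Last nonzero remainder: -12w^2 + 48w - 36. Dividing through by -12 gives the monic gcd w^2 - 4w + 3.

3 - 4w + w^2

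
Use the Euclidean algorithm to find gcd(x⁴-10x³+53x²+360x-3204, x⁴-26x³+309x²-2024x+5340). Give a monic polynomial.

x³-16x²+149x-534

Apply the Euclidean algorithm:
  x⁴-10x³+53x²+360x-3204 = (x⁴-26x³+309x²-2024x+5340) + (16x³-256x²+2384x-8544)
  x⁴-26x³+309x²-2024x+5340 = ((1/16)x-5/8)(16x³-256x²+2384x-8544) + (0)
Last nonzero remainder: 16x³-256x²+2384x-8544. Dividing through by 16 gives the monic gcd x³-16x²+149x-534.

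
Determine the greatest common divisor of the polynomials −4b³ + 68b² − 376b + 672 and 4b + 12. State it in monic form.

1

Repeated division with remainder:
  −4b³ + 68b² − 376b + 672 = (−b² + 20b − 154)(4b + 12) + (2520)
  4b + 12 = ((1/630)b + 1/210)(2520) + (0)
The last nonzero remainder is the constant 2520, so the polynomials are coprime and gcd = 1.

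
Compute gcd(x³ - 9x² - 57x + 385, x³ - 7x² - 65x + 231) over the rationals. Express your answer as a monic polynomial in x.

Repeated division with remainder:
  x³ - 9x² - 57x + 385 = (x³ - 7x² - 65x + 231) + (-2x² + 8x + 154)
  x³ - 7x² - 65x + 231 = (-(1/2)x + 3/2)(-2x² + 8x + 154) + (0)
Last nonzero remainder: -2x² + 8x + 154. Dividing through by -2 gives the monic gcd x² - 4x - 77.

x² - 4x - 77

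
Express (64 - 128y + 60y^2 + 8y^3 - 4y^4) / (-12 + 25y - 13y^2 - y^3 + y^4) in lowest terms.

Euclidean algorithm in ℚ[y]:
  -4y^4 + 8y^3 + 60y^2 - 128y + 64 = (-4)(y^4 - y^3 - 13y^2 + 25y - 12) + (4y^3 + 8y^2 - 28y + 16)
  y^4 - y^3 - 13y^2 + 25y - 12 = ((1/4)y - 3/4)(4y^3 + 8y^2 - 28y + 16) + (0)
Last nonzero remainder: 4y^3 + 8y^2 - 28y + 16. Dividing through by 4 gives the monic gcd y^3 + 2y^2 - 7y + 4.
Cancel y^3 + 2y^2 - 7y + 4 from numerator and denominator to get the reduced form.

(16 - 4y)/(-3 + y)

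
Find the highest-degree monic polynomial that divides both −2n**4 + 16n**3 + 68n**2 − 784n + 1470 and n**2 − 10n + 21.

Apply the Euclidean algorithm:
  −2n**4 + 16n**3 + 68n**2 − 784n + 1470 = (−2n**2 − 4n + 70)(n**2 − 10n + 21) + (0)
The last nonzero remainder n**2 − 10n + 21 is already monic.

n**2 − 10n + 21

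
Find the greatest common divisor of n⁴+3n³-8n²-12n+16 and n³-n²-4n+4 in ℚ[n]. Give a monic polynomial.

By polynomial division,
  n⁴+3n³-8n²-12n+16 = (n+4)(n³-n²-4n+4) + (0)
The last nonzero remainder n³-n²-4n+4 is already monic.

n³-n²-4n+4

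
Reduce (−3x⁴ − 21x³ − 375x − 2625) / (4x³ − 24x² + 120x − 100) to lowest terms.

Apply the Euclidean algorithm:
  −3x⁴ − 21x³ − 375x − 2625 = (−(3/4)x − 39/4)(4x³ − 24x² + 120x − 100) + (−144x² + 720x − 3600)
  4x³ − 24x² + 120x − 100 = (−(1/36)x + 1/36)(−144x² + 720x − 3600) + (0)
Last nonzero remainder: −144x² + 720x − 3600. Dividing through by −144 gives the monic gcd x² − 5x + 25.
Cancel x² − 5x + 25 from numerator and denominator to get the reduced form.

(−3x² − 36x − 105)/(4x − 4)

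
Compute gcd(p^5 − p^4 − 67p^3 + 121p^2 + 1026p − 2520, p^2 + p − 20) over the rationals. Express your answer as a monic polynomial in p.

p^2 + p − 20

By polynomial division,
  p^5 − p^4 − 67p^3 + 121p^2 + 1026p − 2520 = (p^3 − 2p^2 − 45p + 126)(p^2 + p − 20) + (0)
The last nonzero remainder p^2 + p − 20 is already monic.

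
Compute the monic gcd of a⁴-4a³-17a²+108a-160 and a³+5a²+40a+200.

Repeated division with remainder:
  a⁴-4a³-17a²+108a-160 = (a-9)(a³+5a²+40a+200) + (-12a²+268a+1640)
  a³+5a²+40a+200 = (-(1/12)a-41/18)(-12a²+268a+1640) + ((7084/9)a+35420/9)
  -12a²+268a+1640 = (-(27/1771)a+738/1771)((7084/9)a+35420/9) + (0)
Last nonzero remainder: (7084/9)a+35420/9. Dividing through by 7084/9 gives the monic gcd a+5.

a+5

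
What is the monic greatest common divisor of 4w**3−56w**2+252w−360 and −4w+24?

w−6

Apply the Euclidean algorithm:
  4w**3−56w**2+252w−360 = (−w**2+8w−15)(−4w+24) + (0)
Last nonzero remainder: −4w+24. Dividing through by −4 gives the monic gcd w−6.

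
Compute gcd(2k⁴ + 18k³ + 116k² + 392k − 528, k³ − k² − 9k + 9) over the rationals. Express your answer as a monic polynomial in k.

Repeated division with remainder:
  2k⁴ + 18k³ + 116k² + 392k − 528 = (2k + 20)(k³ − k² − 9k + 9) + (154k² + 554k − 708)
  k³ − k² − 9k + 9 = ((1/154)k − 177/5929)(154k² + 554k − 708) + ((71955/5929)k − 71955/5929)
  154k² + 554k − 708 = ((913066/71955)k + 1399244/23985)((71955/5929)k − 71955/5929) + (0)
Last nonzero remainder: (71955/5929)k − 71955/5929. Dividing through by 71955/5929 gives the monic gcd k − 1.

k − 1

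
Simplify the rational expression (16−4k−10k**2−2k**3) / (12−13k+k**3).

(−4−2k)/(−3+k)

Repeated division with remainder:
  −2k**3−10k**2−4k+16 = (−2)(k**3−13k+12) + (−10k**2−30k+40)
  k**3−13k+12 = (−(1/10)k+3/10)(−10k**2−30k+40) + (0)
Last nonzero remainder: −10k**2−30k+40. Dividing through by −10 gives the monic gcd k**2+3k−4.
Cancel k**2+3k−4 from numerator and denominator to get the reduced form.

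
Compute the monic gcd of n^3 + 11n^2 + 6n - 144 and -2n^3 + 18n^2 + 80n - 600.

Euclidean algorithm in ℚ[n]:
  n^3 + 11n^2 + 6n - 144 = (-1/2)(-2n^3 + 18n^2 + 80n - 600) + (20n^2 + 46n - 444)
  -2n^3 + 18n^2 + 80n - 600 = (-(1/10)n + 113/100)(20n^2 + 46n - 444) + (-(819/50)n - 2457/25)
  20n^2 + 46n - 444 = (-(1000/819)n + 3700/819)(-(819/50)n - 2457/25) + (0)
Last nonzero remainder: -(819/50)n - 2457/25. Dividing through by -819/50 gives the monic gcd n + 6.

n + 6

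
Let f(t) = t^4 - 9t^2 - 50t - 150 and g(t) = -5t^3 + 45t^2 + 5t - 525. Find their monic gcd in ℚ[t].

t^2 - 2t - 15

Repeated division with remainder:
  t^4 - 9t^2 - 50t - 150 = (-(1/5)t - 9/5)(-5t^3 + 45t^2 + 5t - 525) + (73t^2 - 146t - 1095)
  -5t^3 + 45t^2 + 5t - 525 = (-(5/73)t + 35/73)(73t^2 - 146t - 1095) + (0)
Last nonzero remainder: 73t^2 - 146t - 1095. Dividing through by 73 gives the monic gcd t^2 - 2t - 15.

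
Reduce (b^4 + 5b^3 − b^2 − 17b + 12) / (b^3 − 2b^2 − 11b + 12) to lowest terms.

(b^2 + 3b − 4)/(b − 4)

Repeated division with remainder:
  b^4 + 5b^3 − b^2 − 17b + 12 = (b + 7)(b^3 − 2b^2 − 11b + 12) + (24b^2 + 48b − 72)
  b^3 − 2b^2 − 11b + 12 = ((1/24)b − 1/6)(24b^2 + 48b − 72) + (0)
Last nonzero remainder: 24b^2 + 48b − 72. Dividing through by 24 gives the monic gcd b^2 + 2b − 3.
Cancel b^2 + 2b − 3 from numerator and denominator to get the reduced form.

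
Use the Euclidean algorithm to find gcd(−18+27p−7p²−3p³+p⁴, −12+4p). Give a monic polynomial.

−3+p

By polynomial division,
  p⁴−3p³−7p²+27p−18 = ((1/4)p³−(7/4)p+3/2)(4p−12) + (0)
Last nonzero remainder: 4p−12. Dividing through by 4 gives the monic gcd p−3.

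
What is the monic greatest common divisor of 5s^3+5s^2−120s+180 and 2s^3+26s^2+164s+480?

s+6

Euclidean algorithm in ℚ[s]:
  5s^3+5s^2−120s+180 = (5/2)(2s^3+26s^2+164s+480) + (−60s^2−530s−1020)
  2s^3+26s^2+164s+480 = (−(1/30)s−5/36)(−60s^2−530s−1020) + ((1015/18)s+1015/3)
  −60s^2−530s−1020 = (−(216/203)s−612/203)((1015/18)s+1015/3) + (0)
Last nonzero remainder: (1015/18)s+1015/3. Dividing through by 1015/18 gives the monic gcd s+6.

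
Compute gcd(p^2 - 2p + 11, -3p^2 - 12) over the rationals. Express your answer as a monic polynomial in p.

1

Repeated division with remainder:
  p^2 - 2p + 11 = (-1/3)(-3p^2 - 12) + (-2p + 7)
  -3p^2 - 12 = ((3/2)p + 21/4)(-2p + 7) + (-195/4)
  -2p + 7 = ((8/195)p - 28/195)(-195/4) + (0)
The last nonzero remainder is the constant -195/4, so the polynomials are coprime and gcd = 1.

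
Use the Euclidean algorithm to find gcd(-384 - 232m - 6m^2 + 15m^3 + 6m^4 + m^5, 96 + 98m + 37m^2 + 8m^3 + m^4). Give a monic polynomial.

32 + 22m + 5m^2 + m^3

Euclidean algorithm in ℚ[m]:
  m^5 + 6m^4 + 15m^3 - 6m^2 - 232m - 384 = (m - 2)(m^4 + 8m^3 + 37m^2 + 98m + 96) + (-6m^3 - 30m^2 - 132m - 192)
  m^4 + 8m^3 + 37m^2 + 98m + 96 = (-(1/6)m - 1/2)(-6m^3 - 30m^2 - 132m - 192) + (0)
Last nonzero remainder: -6m^3 - 30m^2 - 132m - 192. Dividing through by -6 gives the monic gcd m^3 + 5m^2 + 22m + 32.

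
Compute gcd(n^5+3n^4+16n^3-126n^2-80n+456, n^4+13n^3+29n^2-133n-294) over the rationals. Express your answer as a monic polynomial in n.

n^2-n-6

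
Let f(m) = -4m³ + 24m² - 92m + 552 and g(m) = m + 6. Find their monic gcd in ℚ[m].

1

By polynomial division,
  -4m³ + 24m² - 92m + 552 = (-4m² + 48m - 380)(m + 6) + (2832)
  m + 6 = ((1/2832)m + 1/472)(2832) + (0)
The last nonzero remainder is the constant 2832, so the polynomials are coprime and gcd = 1.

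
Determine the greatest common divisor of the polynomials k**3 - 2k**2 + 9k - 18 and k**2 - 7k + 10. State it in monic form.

Repeated division with remainder:
  k**3 - 2k**2 + 9k - 18 = (k + 5)(k**2 - 7k + 10) + (34k - 68)
  k**2 - 7k + 10 = ((1/34)k - 5/34)(34k - 68) + (0)
Last nonzero remainder: 34k - 68. Dividing through by 34 gives the monic gcd k - 2.

k - 2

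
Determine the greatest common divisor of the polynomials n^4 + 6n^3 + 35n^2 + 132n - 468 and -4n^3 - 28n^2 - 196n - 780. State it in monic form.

n^2 + 2n + 39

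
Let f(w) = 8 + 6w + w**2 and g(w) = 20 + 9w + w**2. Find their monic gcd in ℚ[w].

Euclidean algorithm in ℚ[w]:
  w**2 + 6w + 8 = (w**2 + 9w + 20) + (−3w − 12)
  w**2 + 9w + 20 = (−(1/3)w − 5/3)(−3w − 12) + (0)
Last nonzero remainder: −3w − 12. Dividing through by −3 gives the monic gcd w + 4.

4 + w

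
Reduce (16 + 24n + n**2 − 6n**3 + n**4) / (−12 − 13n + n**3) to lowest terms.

(−4 − 3n + n**2)/(3 + n)

Euclidean algorithm in ℚ[n]:
  n**4 − 6n**3 + n**2 + 24n + 16 = (n − 6)(n**3 − 13n − 12) + (14n**2 − 42n − 56)
  n**3 − 13n − 12 = ((1/14)n + 3/14)(14n**2 − 42n − 56) + (0)
Last nonzero remainder: 14n**2 − 42n − 56. Dividing through by 14 gives the monic gcd n**2 − 3n − 4.
Cancel n**2 − 3n − 4 from numerator and denominator to get the reduced form.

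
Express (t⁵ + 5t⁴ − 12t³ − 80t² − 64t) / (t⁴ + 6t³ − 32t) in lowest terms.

Euclidean algorithm in ℚ[t]:
  t⁵ + 5t⁴ − 12t³ − 80t² − 64t = (t − 1)(t⁴ + 6t³ − 32t) + (−6t³ − 48t² − 96t)
  t⁴ + 6t³ − 32t = (−(1/6)t + 1/3)(−6t³ − 48t² − 96t) + (0)
Last nonzero remainder: −6t³ − 48t² − 96t. Dividing through by −6 gives the monic gcd t³ + 8t² + 16t.
Cancel t³ + 8t² + 16t from numerator and denominator to get the reduced form.

(t² − 3t − 4)/(t − 2)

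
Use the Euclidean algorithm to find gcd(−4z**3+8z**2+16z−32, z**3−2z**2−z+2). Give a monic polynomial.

By polynomial division,
  −4z**3+8z**2+16z−32 = (−4)(z**3−2z**2−z+2) + (12z−24)
  z**3−2z**2−z+2 = ((1/12)z**2−1/12)(12z−24) + (0)
Last nonzero remainder: 12z−24. Dividing through by 12 gives the monic gcd z−2.

z−2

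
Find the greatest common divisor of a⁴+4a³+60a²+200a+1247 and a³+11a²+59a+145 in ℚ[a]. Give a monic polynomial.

a²+6a+29

Euclidean algorithm in ℚ[a]:
  a⁴+4a³+60a²+200a+1247 = (a-7)(a³+11a²+59a+145) + (78a²+468a+2262)
  a³+11a²+59a+145 = ((1/78)a+5/78)(78a²+468a+2262) + (0)
Last nonzero remainder: 78a²+468a+2262. Dividing through by 78 gives the monic gcd a²+6a+29.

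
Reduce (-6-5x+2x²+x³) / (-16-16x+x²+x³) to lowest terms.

(-6+x+x²)/(-16+x²)

Repeated division with remainder:
  x³+2x²-5x-6 = (x³+x²-16x-16) + (x²+11x+10)
  x³+x²-16x-16 = (x-10)(x²+11x+10) + (84x+84)
  x²+11x+10 = ((1/84)x+5/42)(84x+84) + (0)
Last nonzero remainder: 84x+84. Dividing through by 84 gives the monic gcd x+1.
Cancel x+1 from numerator and denominator to get the reduced form.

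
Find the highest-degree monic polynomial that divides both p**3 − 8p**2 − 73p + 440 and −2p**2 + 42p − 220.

p − 11

Repeated division with remainder:
  p**3 − 8p**2 − 73p + 440 = (−(1/2)p − 13/2)(−2p**2 + 42p − 220) + (90p − 990)
  −2p**2 + 42p − 220 = (−(1/45)p + 2/9)(90p − 990) + (0)
Last nonzero remainder: 90p − 990. Dividing through by 90 gives the monic gcd p − 11.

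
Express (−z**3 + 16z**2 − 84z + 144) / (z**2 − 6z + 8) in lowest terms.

(−z**2 + 12z − 36)/(z − 2)

Apply the Euclidean algorithm:
  −z**3 + 16z**2 − 84z + 144 = (−z + 10)(z**2 − 6z + 8) + (−16z + 64)
  z**2 − 6z + 8 = (−(1/16)z + 1/8)(−16z + 64) + (0)
Last nonzero remainder: −16z + 64. Dividing through by −16 gives the monic gcd z − 4.
Cancel z − 4 from numerator and denominator to get the reduced form.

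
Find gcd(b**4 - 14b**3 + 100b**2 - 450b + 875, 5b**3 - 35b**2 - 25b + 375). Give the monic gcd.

Apply the Euclidean algorithm:
  b**4 - 14b**3 + 100b**2 - 450b + 875 = ((1/5)b - 7/5)(5b**3 - 35b**2 - 25b + 375) + (56b**2 - 560b + 1400)
  5b**3 - 35b**2 - 25b + 375 = ((5/56)b + 15/56)(56b**2 - 560b + 1400) + (0)
Last nonzero remainder: 56b**2 - 560b + 1400. Dividing through by 56 gives the monic gcd b**2 - 10b + 25.

b**2 - 10b + 25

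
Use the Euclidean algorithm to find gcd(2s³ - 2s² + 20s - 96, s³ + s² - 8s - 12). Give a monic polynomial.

Apply the Euclidean algorithm:
  2s³ - 2s² + 20s - 96 = (2)(s³ + s² - 8s - 12) + (-4s² + 36s - 72)
  s³ + s² - 8s - 12 = (-(1/4)s - 5/2)(-4s² + 36s - 72) + (64s - 192)
  -4s² + 36s - 72 = (-(1/16)s + 3/8)(64s - 192) + (0)
Last nonzero remainder: 64s - 192. Dividing through by 64 gives the monic gcd s - 3.

s - 3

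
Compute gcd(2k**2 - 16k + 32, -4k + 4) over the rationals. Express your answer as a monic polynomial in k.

Apply the Euclidean algorithm:
  2k**2 - 16k + 32 = (-(1/2)k + 7/2)(-4k + 4) + (18)
  -4k + 4 = (-(2/9)k + 2/9)(18) + (0)
The last nonzero remainder is the constant 18, so the polynomials are coprime and gcd = 1.

1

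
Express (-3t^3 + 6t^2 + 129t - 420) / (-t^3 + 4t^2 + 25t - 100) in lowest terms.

(3t + 21)/(t + 5)

By polynomial division,
  -3t^3 + 6t^2 + 129t - 420 = (3)(-t^3 + 4t^2 + 25t - 100) + (-6t^2 + 54t - 120)
  -t^3 + 4t^2 + 25t - 100 = ((1/6)t + 5/6)(-6t^2 + 54t - 120) + (0)
Last nonzero remainder: -6t^2 + 54t - 120. Dividing through by -6 gives the monic gcd t^2 - 9t + 20.
Cancel t^2 - 9t + 20 from numerator and denominator to get the reduced form.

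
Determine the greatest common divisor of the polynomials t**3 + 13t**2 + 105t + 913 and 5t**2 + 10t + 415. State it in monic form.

t**2 + 2t + 83

By polynomial division,
  t**3 + 13t**2 + 105t + 913 = ((1/5)t + 11/5)(5t**2 + 10t + 415) + (0)
Last nonzero remainder: 5t**2 + 10t + 415. Dividing through by 5 gives the monic gcd t**2 + 2t + 83.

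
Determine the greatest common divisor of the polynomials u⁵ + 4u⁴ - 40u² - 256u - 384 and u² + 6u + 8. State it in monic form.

u² + 6u + 8

Apply the Euclidean algorithm:
  u⁵ + 4u⁴ - 40u² - 256u - 384 = (u³ - 2u² + 4u - 48)(u² + 6u + 8) + (0)
The last nonzero remainder u² + 6u + 8 is already monic.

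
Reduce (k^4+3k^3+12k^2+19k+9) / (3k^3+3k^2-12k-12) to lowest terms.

Euclidean algorithm in ℚ[k]:
  k^4+3k^3+12k^2+19k+9 = ((1/3)k+2/3)(3k^3+3k^2-12k-12) + (14k^2+31k+17)
  3k^3+3k^2-12k-12 = ((3/14)k-51/196)(14k^2+31k+17) + (-(1485/196)k-1485/196)
  14k^2+31k+17 = (-(2744/1485)k-3332/1485)(-(1485/196)k-1485/196) + (0)
Last nonzero remainder: -(1485/196)k-1485/196. Dividing through by -1485/196 gives the monic gcd k+1.
Cancel k+1 from numerator and denominator to get the reduced form.

(k^3+2k^2+10k+9)/(3k^2-12)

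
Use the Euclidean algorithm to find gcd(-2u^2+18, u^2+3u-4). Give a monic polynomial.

Apply the Euclidean algorithm:
  -2u^2+18 = (-2)(u^2+3u-4) + (6u+10)
  u^2+3u-4 = ((1/6)u+2/9)(6u+10) + (-56/9)
  6u+10 = (-(27/28)u-45/28)(-56/9) + (0)
The last nonzero remainder is the constant -56/9, so the polynomials are coprime and gcd = 1.

1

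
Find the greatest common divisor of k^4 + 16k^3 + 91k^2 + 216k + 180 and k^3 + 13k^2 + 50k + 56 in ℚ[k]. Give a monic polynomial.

k + 2

Euclidean algorithm in ℚ[k]:
  k^4 + 16k^3 + 91k^2 + 216k + 180 = (k + 3)(k^3 + 13k^2 + 50k + 56) + (2k^2 + 10k + 12)
  k^3 + 13k^2 + 50k + 56 = ((1/2)k + 4)(2k^2 + 10k + 12) + (4k + 8)
  2k^2 + 10k + 12 = ((1/2)k + 3/2)(4k + 8) + (0)
Last nonzero remainder: 4k + 8. Dividing through by 4 gives the monic gcd k + 2.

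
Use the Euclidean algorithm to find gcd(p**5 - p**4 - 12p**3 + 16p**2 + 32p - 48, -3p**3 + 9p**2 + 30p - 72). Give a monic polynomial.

p**2 + p - 6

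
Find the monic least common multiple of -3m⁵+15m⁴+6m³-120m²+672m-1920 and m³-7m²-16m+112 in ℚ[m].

By polynomial division,
  -3m⁵+15m⁴+6m³-120m²+672m-1920 = (-3m²-6m-84)(m³-7m²-16m+112) + (-468m²+7488)
  m³-7m²-16m+112 = (-(1/468)m+7/468)(-468m²+7488) + (0)
Last nonzero remainder: -468m²+7488. Dividing through by -468 gives the monic gcd m²-16.
Then lcm(f, g) = f·g / gcd(f, g); expanding and making the result monic gives the answer.

m⁶-12m⁵+33m⁴+54m³-504m²+2208m-4480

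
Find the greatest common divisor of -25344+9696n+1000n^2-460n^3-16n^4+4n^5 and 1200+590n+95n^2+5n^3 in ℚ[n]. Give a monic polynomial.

Apply the Euclidean algorithm:
  4n^5-16n^4-460n^3+1000n^2+9696n-25344 = ((4/5)n^2-(92/5)n+816/5)(5n^3+95n^2+590n+1200) + (-4608n^2-64512n-221184)
  5n^3+95n^2+590n+1200 = (-(5/4608)n-25/4608)(-4608n^2-64512n-221184) + (0)
Last nonzero remainder: -4608n^2-64512n-221184. Dividing through by -4608 gives the monic gcd n^2+14n+48.

48+14n+n^2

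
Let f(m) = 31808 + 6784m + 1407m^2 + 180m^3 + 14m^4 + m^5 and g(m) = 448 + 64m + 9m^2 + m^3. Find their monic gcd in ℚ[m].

448 + 64m + 9m^2 + m^3

Euclidean algorithm in ℚ[m]:
  m^5 + 14m^4 + 180m^3 + 1407m^2 + 6784m + 31808 = (m^2 + 5m + 71)(m^3 + 9m^2 + 64m + 448) + (0)
The last nonzero remainder m^3 + 9m^2 + 64m + 448 is already monic.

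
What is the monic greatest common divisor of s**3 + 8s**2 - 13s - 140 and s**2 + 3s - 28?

s**2 + 3s - 28

Repeated division with remainder:
  s**3 + 8s**2 - 13s - 140 = (s + 5)(s**2 + 3s - 28) + (0)
The last nonzero remainder s**2 + 3s - 28 is already monic.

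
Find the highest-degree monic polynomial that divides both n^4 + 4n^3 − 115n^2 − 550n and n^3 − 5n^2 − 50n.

n^2 + 5n

Euclidean algorithm in ℚ[n]:
  n^4 + 4n^3 − 115n^2 − 550n = (n + 9)(n^3 − 5n^2 − 50n) + (−20n^2 − 100n)
  n^3 − 5n^2 − 50n = (−(1/20)n + 1/2)(−20n^2 − 100n) + (0)
Last nonzero remainder: −20n^2 − 100n. Dividing through by −20 gives the monic gcd n^2 + 5n.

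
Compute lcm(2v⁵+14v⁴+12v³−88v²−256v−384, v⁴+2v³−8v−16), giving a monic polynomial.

v⁷+7v⁶+2v⁵−72v⁴−152v³−16v²+512v+768

Repeated division with remainder:
  2v⁵+14v⁴+12v³−88v²−256v−384 = (2v+10)(v⁴+2v³−8v−16) + (−8v³−72v²−144v−224)
  v⁴+2v³−8v−16 = (−(1/8)v+7/8)(−8v³−72v²−144v−224) + (45v²+90v+180)
  −8v³−72v²−144v−224 = (−(8/45)v−56/45)(45v²+90v+180) + (0)
Last nonzero remainder: 45v²+90v+180. Dividing through by 45 gives the monic gcd v²+2v+4.
Then lcm(f, g) = f·g / gcd(f, g); expanding and making the result monic gives the answer.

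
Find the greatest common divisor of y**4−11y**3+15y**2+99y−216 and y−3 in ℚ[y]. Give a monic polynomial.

y−3

By polynomial division,
  y**4−11y**3+15y**2+99y−216 = (y**3−8y**2−9y+72)(y−3) + (0)
The last nonzero remainder y−3 is already monic.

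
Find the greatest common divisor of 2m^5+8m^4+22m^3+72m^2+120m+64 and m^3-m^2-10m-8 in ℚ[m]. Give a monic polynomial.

m^2+3m+2

Apply the Euclidean algorithm:
  2m^5+8m^4+22m^3+72m^2+120m+64 = (2m^2+10m+52)(m^3-m^2-10m-8) + (240m^2+720m+480)
  m^3-m^2-10m-8 = ((1/240)m-1/60)(240m^2+720m+480) + (0)
Last nonzero remainder: 240m^2+720m+480. Dividing through by 240 gives the monic gcd m^2+3m+2.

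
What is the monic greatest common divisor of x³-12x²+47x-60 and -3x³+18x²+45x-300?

x-5

By polynomial division,
  x³-12x²+47x-60 = (-1/3)(-3x³+18x²+45x-300) + (-6x²+62x-160)
  -3x³+18x²+45x-300 = ((1/2)x+13/6)(-6x²+62x-160) + (-(28/3)x+140/3)
  -6x²+62x-160 = ((9/14)x-24/7)(-(28/3)x+140/3) + (0)
Last nonzero remainder: -(28/3)x+140/3. Dividing through by -28/3 gives the monic gcd x-5.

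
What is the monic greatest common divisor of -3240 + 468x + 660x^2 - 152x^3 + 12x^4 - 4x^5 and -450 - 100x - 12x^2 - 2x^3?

45 + x + x^2

Apply the Euclidean algorithm:
  -4x^5 + 12x^4 - 152x^3 + 660x^2 + 468x - 3240 = (2x^2 - 18x + 84)(-2x^3 - 12x^2 - 100x - 450) + (768x^2 + 768x + 34560)
  -2x^3 - 12x^2 - 100x - 450 = (-(1/384)x - 5/384)(768x^2 + 768x + 34560) + (0)
Last nonzero remainder: 768x^2 + 768x + 34560. Dividing through by 768 gives the monic gcd x^2 + x + 45.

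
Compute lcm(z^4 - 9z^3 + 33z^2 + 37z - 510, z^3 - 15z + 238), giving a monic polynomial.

z^5 - 2z^4 - 30z^3 + 268z^2 - 251z - 3570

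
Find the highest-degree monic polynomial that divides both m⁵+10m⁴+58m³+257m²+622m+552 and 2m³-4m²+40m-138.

m²+m+23

Repeated division with remainder:
  m⁵+10m⁴+58m³+257m²+622m+552 = ((1/2)m²+6m+31)(2m³-4m²+40m-138) + (210m²+210m+4830)
  2m³-4m²+40m-138 = ((1/105)m-1/35)(210m²+210m+4830) + (0)
Last nonzero remainder: 210m²+210m+4830. Dividing through by 210 gives the monic gcd m²+m+23.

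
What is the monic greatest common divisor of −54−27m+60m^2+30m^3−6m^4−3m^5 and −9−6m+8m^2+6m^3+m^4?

Repeated division with remainder:
  −3m^5−6m^4+30m^3+60m^2−27m−54 = (−3m+12)(m^4+6m^3+8m^2−6m−9) + (−18m^3−54m^2+18m+54)
  m^4+6m^3+8m^2−6m−9 = (−(1/18)m−1/6)(−18m^3−54m^2+18m+54) + (0)
Last nonzero remainder: −18m^3−54m^2+18m+54. Dividing through by −18 gives the monic gcd m^3+3m^2−m−3.

−3−m+3m^2+m^3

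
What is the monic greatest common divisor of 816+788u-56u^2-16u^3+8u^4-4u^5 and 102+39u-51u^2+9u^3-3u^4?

Euclidean algorithm in ℚ[u]:
  -4u^5+8u^4-16u^3-56u^2+788u+816 = ((4/3)u+4/3)(-3u^4+9u^3-51u^2+39u+102) + (40u^3-40u^2+600u+680)
  -3u^4+9u^3-51u^2+39u+102 = (-(3/40)u+3/20)(40u^3-40u^2+600u+680) + (0)
Last nonzero remainder: 40u^3-40u^2+600u+680. Dividing through by 40 gives the monic gcd u^3-u^2+15u+17.

17+15u-u^2+u^3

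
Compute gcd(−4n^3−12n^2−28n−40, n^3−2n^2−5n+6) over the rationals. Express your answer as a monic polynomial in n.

By polynomial division,
  −4n^3−12n^2−28n−40 = (−4)(n^3−2n^2−5n+6) + (−20n^2−48n−16)
  n^3−2n^2−5n+6 = (−(1/20)n+11/50)(−20n^2−48n−16) + ((119/25)n+238/25)
  −20n^2−48n−16 = (−(500/119)n−200/119)((119/25)n+238/25) + (0)
Last nonzero remainder: (119/25)n+238/25. Dividing through by 119/25 gives the monic gcd n+2.

n+2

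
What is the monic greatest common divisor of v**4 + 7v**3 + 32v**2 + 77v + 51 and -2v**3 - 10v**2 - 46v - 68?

v**2 + 3v + 17

Repeated division with remainder:
  v**4 + 7v**3 + 32v**2 + 77v + 51 = (-(1/2)v - 1)(-2v**3 - 10v**2 - 46v - 68) + (-v**2 - 3v - 17)
  -2v**3 - 10v**2 - 46v - 68 = (2v + 4)(-v**2 - 3v - 17) + (0)
Last nonzero remainder: -v**2 - 3v - 17. Dividing through by -1 gives the monic gcd v**2 + 3v + 17.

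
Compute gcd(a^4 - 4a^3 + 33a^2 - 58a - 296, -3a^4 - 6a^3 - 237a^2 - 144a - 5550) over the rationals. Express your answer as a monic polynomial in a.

a^2 - 2a + 37

Apply the Euclidean algorithm:
  a^4 - 4a^3 + 33a^2 - 58a - 296 = (-1/3)(-3a^4 - 6a^3 - 237a^2 - 144a - 5550) + (-6a^3 - 46a^2 - 106a - 2146)
  -3a^4 - 6a^3 - 237a^2 - 144a - 5550 = ((1/2)a - 17/6)(-6a^3 - 46a^2 - 106a - 2146) + (-(943/3)a^2 + (1886/3)a - 34891/3)
  -6a^3 - 46a^2 - 106a - 2146 = ((18/943)a + 174/943)(-(943/3)a^2 + (1886/3)a - 34891/3) + (0)
Last nonzero remainder: -(943/3)a^2 + (1886/3)a - 34891/3. Dividing through by -943/3 gives the monic gcd a^2 - 2a + 37.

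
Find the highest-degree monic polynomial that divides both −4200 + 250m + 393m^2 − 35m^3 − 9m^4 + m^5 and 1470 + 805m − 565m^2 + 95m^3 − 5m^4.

Euclidean algorithm in ℚ[m]:
  m^5 − 9m^4 − 35m^3 + 393m^2 + 250m − 4200 = (−(1/5)m − 2)(−5m^4 + 95m^3 − 565m^2 + 805m + 1470) + (42m^3 − 576m^2 + 2154m − 1260)
  −5m^4 + 95m^3 − 565m^2 + 805m + 1470 = (−(5/42)m + 185/294)(42m^3 − 576m^2 + 2154m − 1260) + ((2640/49)m^2 − (34320/49)m + 15840/7)
  42m^3 − 576m^2 + 2154m − 1260 = ((343/440)m − 49/88)((2640/49)m^2 − (34320/49)m + 15840/7) + (0)
Last nonzero remainder: (2640/49)m^2 − (34320/49)m + 15840/7. Dividing through by 2640/49 gives the monic gcd m^2 − 13m + 42.

42 − 13m + m^2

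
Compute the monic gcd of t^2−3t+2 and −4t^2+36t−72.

Repeated division with remainder:
  t^2−3t+2 = (−1/4)(−4t^2+36t−72) + (6t−16)
  −4t^2+36t−72 = (−(2/3)t+38/9)(6t−16) + (−40/9)
  6t−16 = (−(27/20)t+18/5)(−40/9) + (0)
The last nonzero remainder is the constant −40/9, so the polynomials are coprime and gcd = 1.

1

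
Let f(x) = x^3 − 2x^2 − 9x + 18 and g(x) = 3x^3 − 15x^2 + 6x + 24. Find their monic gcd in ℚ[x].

Repeated division with remainder:
  x^3 − 2x^2 − 9x + 18 = (1/3)(3x^3 − 15x^2 + 6x + 24) + (3x^2 − 11x + 10)
  3x^3 − 15x^2 + 6x + 24 = (x − 4/3)(3x^2 − 11x + 10) + (−(56/3)x + 112/3)
  3x^2 − 11x + 10 = (−(9/56)x + 15/56)(−(56/3)x + 112/3) + (0)
Last nonzero remainder: −(56/3)x + 112/3. Dividing through by −56/3 gives the monic gcd x − 2.

x − 2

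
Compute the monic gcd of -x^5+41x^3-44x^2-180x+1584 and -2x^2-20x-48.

x^2+10x+24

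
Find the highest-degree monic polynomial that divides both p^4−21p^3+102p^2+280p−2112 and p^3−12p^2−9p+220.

Apply the Euclidean algorithm:
  p^4−21p^3+102p^2+280p−2112 = (p−9)(p^3−12p^2−9p+220) + (3p^2−21p−132)
  p^3−12p^2−9p+220 = ((1/3)p−5/3)(3p^2−21p−132) + (0)
Last nonzero remainder: 3p^2−21p−132. Dividing through by 3 gives the monic gcd p^2−7p−44.

p^2−7p−44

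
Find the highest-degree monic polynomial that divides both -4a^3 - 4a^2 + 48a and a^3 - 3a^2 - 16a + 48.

Apply the Euclidean algorithm:
  -4a^3 - 4a^2 + 48a = (-4)(a^3 - 3a^2 - 16a + 48) + (-16a^2 - 16a + 192)
  a^3 - 3a^2 - 16a + 48 = (-(1/16)a + 1/4)(-16a^2 - 16a + 192) + (0)
Last nonzero remainder: -16a^2 - 16a + 192. Dividing through by -16 gives the monic gcd a^2 + a - 12.

a^2 + a - 12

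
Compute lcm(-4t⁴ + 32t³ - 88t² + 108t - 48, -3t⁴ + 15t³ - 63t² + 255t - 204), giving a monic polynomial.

Repeated division with remainder:
  -4t⁴ + 32t³ - 88t² + 108t - 48 = (4/3)(-3t⁴ + 15t³ - 63t² + 255t - 204) + (12t³ - 4t² - 232t + 224)
  -3t⁴ + 15t³ - 63t² + 255t - 204 = (-(1/4)t + 7/6)(12t³ - 4t² - 232t + 224) + (-(349/3)t² + (1745/3)t - 1396/3)
  12t³ - 4t² - 232t + 224 = (-(36/349)t - 168/349)(-(349/3)t² + (1745/3)t - 1396/3) + (0)
Last nonzero remainder: -(349/3)t² + (1745/3)t - 1396/3. Dividing through by -349/3 gives the monic gcd t² - 5t + 4.
Then lcm(f, g) = f·g / gcd(f, g); expanding and making the result monic gives the answer.

t⁶ - 8t⁵ + 39t⁴ - 163t³ + 386t² - 459t + 204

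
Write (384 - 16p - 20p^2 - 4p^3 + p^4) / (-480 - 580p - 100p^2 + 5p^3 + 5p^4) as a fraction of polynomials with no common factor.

By polynomial division,
  p^4 - 4p^3 - 20p^2 - 16p + 384 = (1/5)(5p^4 + 5p^3 - 100p^2 - 580p - 480) + (-5p^3 + 100p + 480)
  5p^4 + 5p^3 - 100p^2 - 580p - 480 = (-p - 1)(-5p^3 + 100p + 480) + (0)
Last nonzero remainder: -5p^3 + 100p + 480. Dividing through by -5 gives the monic gcd p^3 - 20p - 96.
Cancel p^3 - 20p - 96 from numerator and denominator to get the reduced form.

(-4 + p)/(5 + 5p)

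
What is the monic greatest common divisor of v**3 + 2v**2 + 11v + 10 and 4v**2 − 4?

v + 1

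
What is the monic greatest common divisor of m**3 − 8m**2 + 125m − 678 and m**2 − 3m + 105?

Apply the Euclidean algorithm:
  m**3 − 8m**2 + 125m − 678 = (m − 5)(m**2 − 3m + 105) + (5m − 153)
  m**2 − 3m + 105 = ((1/5)m + 138/25)(5m − 153) + (23739/25)
  5m − 153 = ((125/23739)m − 1275/7913)(23739/25) + (0)
The last nonzero remainder is the constant 23739/25, so the polynomials are coprime and gcd = 1.

1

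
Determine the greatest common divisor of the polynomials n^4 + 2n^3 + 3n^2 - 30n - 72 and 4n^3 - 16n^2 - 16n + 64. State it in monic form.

Repeated division with remainder:
  n^4 + 2n^3 + 3n^2 - 30n - 72 = ((1/4)n + 3/2)(4n^3 - 16n^2 - 16n + 64) + (31n^2 - 22n - 168)
  4n^3 - 16n^2 - 16n + 64 = ((4/31)n - 408/961)(31n^2 - 22n - 168) + (-(3520/961)n - 7040/961)
  31n^2 - 22n - 168 = (-(29791/3520)n + 20181/880)(-(3520/961)n - 7040/961) + (0)
Last nonzero remainder: -(3520/961)n - 7040/961. Dividing through by -3520/961 gives the monic gcd n + 2.

n + 2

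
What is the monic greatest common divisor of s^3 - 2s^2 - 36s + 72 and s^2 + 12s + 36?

Apply the Euclidean algorithm:
  s^3 - 2s^2 - 36s + 72 = (s - 14)(s^2 + 12s + 36) + (96s + 576)
  s^2 + 12s + 36 = ((1/96)s + 1/16)(96s + 576) + (0)
Last nonzero remainder: 96s + 576. Dividing through by 96 gives the monic gcd s + 6.

s + 6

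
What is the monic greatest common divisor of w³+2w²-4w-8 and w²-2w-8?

Repeated division with remainder:
  w³+2w²-4w-8 = (w+4)(w²-2w-8) + (12w+24)
  w²-2w-8 = ((1/12)w-1/3)(12w+24) + (0)
Last nonzero remainder: 12w+24. Dividing through by 12 gives the monic gcd w+2.

w+2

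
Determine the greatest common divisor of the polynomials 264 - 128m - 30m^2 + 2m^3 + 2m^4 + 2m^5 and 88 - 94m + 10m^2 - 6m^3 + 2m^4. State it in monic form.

11 + 2m + m^2

Euclidean algorithm in ℚ[m]:
  2m^5 + 2m^4 + 2m^3 - 30m^2 - 128m + 264 = (m + 4)(2m^4 - 6m^3 + 10m^2 - 94m + 88) + (16m^3 + 24m^2 + 160m - 88)
  2m^4 - 6m^3 + 10m^2 - 94m + 88 = ((1/8)m - 9/16)(16m^3 + 24m^2 + 160m - 88) + ((7/2)m^2 + 7m + 77/2)
  16m^3 + 24m^2 + 160m - 88 = ((32/7)m - 16/7)((7/2)m^2 + 7m + 77/2) + (0)
Last nonzero remainder: (7/2)m^2 + 7m + 77/2. Dividing through by 7/2 gives the monic gcd m^2 + 2m + 11.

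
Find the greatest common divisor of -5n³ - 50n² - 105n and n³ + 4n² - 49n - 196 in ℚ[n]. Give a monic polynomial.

n + 7

Euclidean algorithm in ℚ[n]:
  -5n³ - 50n² - 105n = (-5)(n³ + 4n² - 49n - 196) + (-30n² - 350n - 980)
  n³ + 4n² - 49n - 196 = (-(1/30)n + 23/90)(-30n² - 350n - 980) + ((70/9)n + 490/9)
  -30n² - 350n - 980 = (-(27/7)n - 18)((70/9)n + 490/9) + (0)
Last nonzero remainder: (70/9)n + 490/9. Dividing through by 70/9 gives the monic gcd n + 7.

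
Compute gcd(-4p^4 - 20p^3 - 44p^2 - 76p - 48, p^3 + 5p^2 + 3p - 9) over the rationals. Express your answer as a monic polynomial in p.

By polynomial division,
  -4p^4 - 20p^3 - 44p^2 - 76p - 48 = (-4p)(p^3 + 5p^2 + 3p - 9) + (-32p^2 - 112p - 48)
  p^3 + 5p^2 + 3p - 9 = (-(1/32)p - 3/64)(-32p^2 - 112p - 48) + (-(15/4)p - 45/4)
  -32p^2 - 112p - 48 = ((128/15)p + 64/15)(-(15/4)p - 45/4) + (0)
Last nonzero remainder: -(15/4)p - 45/4. Dividing through by -15/4 gives the monic gcd p + 3.

p + 3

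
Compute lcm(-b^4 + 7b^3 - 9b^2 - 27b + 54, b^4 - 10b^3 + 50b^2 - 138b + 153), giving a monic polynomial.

Euclidean algorithm in ℚ[b]:
  -b^4 + 7b^3 - 9b^2 - 27b + 54 = (-1)(b^4 - 10b^3 + 50b^2 - 138b + 153) + (-3b^3 + 41b^2 - 165b + 207)
  b^4 - 10b^3 + 50b^2 - 138b + 153 = (-(1/3)b - 11/9)(-3b^3 + 41b^2 - 165b + 207) + ((406/9)b^2 - (812/3)b + 406)
  -3b^3 + 41b^2 - 165b + 207 = (-(27/406)b + 207/406)((406/9)b^2 - (812/3)b + 406) + (0)
Last nonzero remainder: (406/9)b^2 - (812/3)b + 406. Dividing through by 406/9 gives the monic gcd b^2 - 6b + 9.
Then lcm(f, g) = f·g / gcd(f, g); expanding and making the result monic gives the answer.

b^6 - 11b^5 + 54b^4 - 128b^3 - 9b^2 + 675b - 918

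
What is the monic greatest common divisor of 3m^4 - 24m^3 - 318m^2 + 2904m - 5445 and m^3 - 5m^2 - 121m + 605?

m^3 - 5m^2 - 121m + 605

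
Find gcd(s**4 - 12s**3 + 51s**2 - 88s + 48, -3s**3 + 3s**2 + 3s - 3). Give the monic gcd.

s - 1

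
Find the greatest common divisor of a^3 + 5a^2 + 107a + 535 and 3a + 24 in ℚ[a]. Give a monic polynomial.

1

Euclidean algorithm in ℚ[a]:
  a^3 + 5a^2 + 107a + 535 = ((1/3)a^2 − a + 131/3)(3a + 24) + (−513)
  3a + 24 = (−(1/171)a − 8/171)(−513) + (0)
The last nonzero remainder is the constant −513, so the polynomials are coprime and gcd = 1.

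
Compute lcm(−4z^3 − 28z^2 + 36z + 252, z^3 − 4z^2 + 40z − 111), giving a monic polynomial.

z^5 + 6z^4 + 21z^3 + 205z^2 − 270z − 2331

By polynomial division,
  −4z^3 − 28z^2 + 36z + 252 = (−4)(z^3 − 4z^2 + 40z − 111) + (−44z^2 + 196z − 192)
  z^3 − 4z^2 + 40z − 111 = (−(1/44)z − 5/484)(−44z^2 + 196z − 192) + ((4557/121)z − 13671/121)
  −44z^2 + 196z − 192 = (−(5324/4557)z + 7744/4557)((4557/121)z − 13671/121) + (0)
Last nonzero remainder: (4557/121)z − 13671/121. Dividing through by 4557/121 gives the monic gcd z − 3.
Then lcm(f, g) = f·g / gcd(f, g); expanding and making the result monic gives the answer.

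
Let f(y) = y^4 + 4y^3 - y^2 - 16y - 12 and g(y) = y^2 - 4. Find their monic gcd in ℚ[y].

Repeated division with remainder:
  y^4 + 4y^3 - y^2 - 16y - 12 = (y^2 + 4y + 3)(y^2 - 4) + (0)
The last nonzero remainder y^2 - 4 is already monic.

y^2 - 4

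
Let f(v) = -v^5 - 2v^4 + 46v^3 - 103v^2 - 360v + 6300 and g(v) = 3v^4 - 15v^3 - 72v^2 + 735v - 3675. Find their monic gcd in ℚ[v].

v^3 + 2v^2 - 10v + 175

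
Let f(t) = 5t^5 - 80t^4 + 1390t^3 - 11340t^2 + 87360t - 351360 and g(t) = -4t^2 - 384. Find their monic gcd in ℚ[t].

t^2 + 96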